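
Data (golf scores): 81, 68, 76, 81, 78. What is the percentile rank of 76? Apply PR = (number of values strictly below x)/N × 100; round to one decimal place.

N = 5.
Strictly below 76: 1. Equal to 76: 1.
PR = 1/5 × 100 = 20.0

20.0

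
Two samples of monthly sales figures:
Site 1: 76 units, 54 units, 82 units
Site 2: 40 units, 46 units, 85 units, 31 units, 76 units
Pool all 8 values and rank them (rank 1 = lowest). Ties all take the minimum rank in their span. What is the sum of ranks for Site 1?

Sorted (ascending): 31, 40, 46, 54, 76, 76, 82, 85
The 2 values of 76 occupy positions 5–6 → each gets rank 5.
Site 1 values → pooled ranks: 76→5, 54→4, 82→7
Rank sum = 5 + 4 + 7 = 16

16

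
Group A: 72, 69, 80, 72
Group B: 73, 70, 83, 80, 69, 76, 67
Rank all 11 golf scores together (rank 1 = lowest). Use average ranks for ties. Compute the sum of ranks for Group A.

23

Sorted (ascending): 67, 69, 69, 70, 72, 72, 73, 76, 80, 80, 83
The 2 values of 69 occupy positions 2–3 → average rank (2+3)/2 = 2.5.
The 2 values of 72 occupy positions 5–6 → average rank (5+6)/2 = 5.5.
The 2 values of 80 occupy positions 9–10 → average rank (9+10)/2 = 9.5.
Group A values → pooled ranks: 72→5.5, 69→2.5, 80→9.5, 72→5.5
Rank sum = 5.5 + 2.5 + 9.5 + 5.5 = 23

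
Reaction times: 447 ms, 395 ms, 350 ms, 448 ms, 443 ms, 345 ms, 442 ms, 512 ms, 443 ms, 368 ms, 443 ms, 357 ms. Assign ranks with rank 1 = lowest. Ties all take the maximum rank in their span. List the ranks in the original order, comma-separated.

Sorted (ascending): 345, 350, 357, 368, 395, 442, 443, 443, 443, 447, 448, 512
The 3 values of 443 occupy positions 7–9 → each gets rank 9.

10, 5, 2, 11, 9, 1, 6, 12, 9, 4, 9, 3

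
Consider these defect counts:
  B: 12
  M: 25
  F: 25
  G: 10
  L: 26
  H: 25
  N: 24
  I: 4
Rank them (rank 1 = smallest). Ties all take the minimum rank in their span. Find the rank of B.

3

Sorted (ascending): 4, 10, 12, 24, 25, 25, 25, 26
The 3 values of 25 occupy positions 5–7 → each gets rank 5.
B has value 12 → rank 3.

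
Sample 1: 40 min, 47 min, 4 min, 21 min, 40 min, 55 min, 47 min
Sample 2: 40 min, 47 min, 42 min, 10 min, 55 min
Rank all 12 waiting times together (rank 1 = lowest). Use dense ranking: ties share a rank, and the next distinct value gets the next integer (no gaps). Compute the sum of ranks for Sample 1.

31

Sorted (ascending): 4, 10, 21, 40, 40, 40, 42, 47, 47, 47, 55, 55
The 3 values of 40 share dense rank 4.
The 3 values of 47 share dense rank 6.
The 2 values of 55 share dense rank 7.
Remaining distinct values take the next consecutive integers.
Sample 1 values → pooled ranks: 40→4, 47→6, 4→1, 21→3, 40→4, 55→7, 47→6
Rank sum = 4 + 6 + 1 + 3 + 4 + 7 + 6 = 31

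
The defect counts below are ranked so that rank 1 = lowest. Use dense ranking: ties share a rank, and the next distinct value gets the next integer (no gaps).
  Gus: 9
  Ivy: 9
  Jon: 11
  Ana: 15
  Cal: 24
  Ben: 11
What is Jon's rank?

2

Sorted (ascending): 9, 9, 11, 11, 15, 24
The 2 values of 9 share dense rank 1.
The 2 values of 11 share dense rank 2.
Remaining distinct values take the next consecutive integers.
Jon has value 11 → rank 2.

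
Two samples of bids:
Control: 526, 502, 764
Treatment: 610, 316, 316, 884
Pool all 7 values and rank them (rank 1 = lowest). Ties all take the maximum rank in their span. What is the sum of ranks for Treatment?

16

Sorted (ascending): 316, 316, 502, 526, 610, 764, 884
The 2 values of 316 occupy positions 1–2 → each gets rank 2.
Treatment values → pooled ranks: 610→5, 316→2, 316→2, 884→7
Rank sum = 5 + 2 + 2 + 7 = 16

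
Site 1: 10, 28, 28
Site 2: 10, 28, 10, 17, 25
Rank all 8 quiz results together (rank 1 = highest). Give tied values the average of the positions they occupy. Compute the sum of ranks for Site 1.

11

Sorted (descending): 28, 28, 28, 25, 17, 10, 10, 10
The 3 values of 28 occupy positions 1–3 → average rank 2.
The 3 values of 10 occupy positions 6–8 → average rank 7.
Site 1 values → pooled ranks: 10→7, 28→2, 28→2
Rank sum = 7 + 2 + 2 = 11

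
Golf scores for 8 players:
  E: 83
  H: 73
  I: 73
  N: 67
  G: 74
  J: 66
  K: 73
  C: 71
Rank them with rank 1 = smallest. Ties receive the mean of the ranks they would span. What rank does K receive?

Sorted (ascending): 66, 67, 71, 73, 73, 73, 74, 83
The 3 values of 73 occupy positions 4–6 → average rank 5.
K has value 73 → rank 5.

5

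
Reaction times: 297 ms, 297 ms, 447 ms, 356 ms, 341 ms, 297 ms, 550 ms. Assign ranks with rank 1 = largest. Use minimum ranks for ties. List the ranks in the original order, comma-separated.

Sorted (descending): 550, 447, 356, 341, 297, 297, 297
The 3 values of 297 occupy positions 5–7 → each gets rank 5.

5, 5, 2, 3, 4, 5, 1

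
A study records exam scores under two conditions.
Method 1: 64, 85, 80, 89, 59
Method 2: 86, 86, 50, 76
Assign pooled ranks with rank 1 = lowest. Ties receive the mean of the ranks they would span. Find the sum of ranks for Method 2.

20

Sorted (ascending): 50, 59, 64, 76, 80, 85, 86, 86, 89
The 2 values of 86 occupy positions 7–8 → average rank (7+8)/2 = 7.5.
Method 2 values → pooled ranks: 86→7.5, 86→7.5, 50→1, 76→4
Rank sum = 7.5 + 7.5 + 1 + 4 = 20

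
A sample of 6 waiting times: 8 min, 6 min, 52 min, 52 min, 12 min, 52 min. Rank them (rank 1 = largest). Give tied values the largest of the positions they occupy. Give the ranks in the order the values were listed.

Sorted (descending): 52, 52, 52, 12, 8, 6
The 3 values of 52 occupy positions 1–3 → each gets rank 3.

5, 6, 3, 3, 4, 3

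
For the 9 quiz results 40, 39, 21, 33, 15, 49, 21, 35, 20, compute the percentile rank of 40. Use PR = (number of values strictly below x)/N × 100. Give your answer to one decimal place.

77.8

N = 9.
Strictly below 40: 7. Equal to 40: 1.
PR = 7/9 × 100 = 77.8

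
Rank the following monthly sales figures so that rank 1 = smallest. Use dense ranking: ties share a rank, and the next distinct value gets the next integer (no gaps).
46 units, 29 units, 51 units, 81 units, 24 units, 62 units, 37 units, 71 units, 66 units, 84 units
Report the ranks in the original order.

Sorted (ascending): 24, 29, 37, 46, 51, 62, 66, 71, 81, 84
No ties — each value takes its position as its rank.

4, 2, 5, 9, 1, 6, 3, 8, 7, 10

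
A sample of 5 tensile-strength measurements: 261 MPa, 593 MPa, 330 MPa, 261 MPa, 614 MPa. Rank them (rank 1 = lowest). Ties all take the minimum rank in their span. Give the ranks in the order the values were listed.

Sorted (ascending): 261, 261, 330, 593, 614
The 2 values of 261 occupy positions 1–2 → each gets rank 1.

1, 4, 3, 1, 5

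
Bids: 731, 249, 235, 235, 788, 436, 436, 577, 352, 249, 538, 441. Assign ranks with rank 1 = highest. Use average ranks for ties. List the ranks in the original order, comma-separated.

Sorted (descending): 788, 731, 577, 538, 441, 436, 436, 352, 249, 249, 235, 235
The 2 values of 436 occupy positions 6–7 → average rank (6+7)/2 = 6.5.
The 2 values of 249 occupy positions 9–10 → average rank (9+10)/2 = 9.5.
The 2 values of 235 occupy positions 11–12 → average rank (11+12)/2 = 11.5.

2, 9.5, 11.5, 11.5, 1, 6.5, 6.5, 3, 8, 9.5, 4, 5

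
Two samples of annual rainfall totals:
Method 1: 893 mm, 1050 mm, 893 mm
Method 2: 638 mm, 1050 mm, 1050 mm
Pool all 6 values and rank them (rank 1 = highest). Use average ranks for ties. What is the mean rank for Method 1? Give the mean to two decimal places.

3.67

Sorted (descending): 1050, 1050, 1050, 893, 893, 638
The 3 values of 1050 occupy positions 1–3 → average rank 2.
The 2 values of 893 occupy positions 4–5 → average rank (4+5)/2 = 4.5.
Method 1 values → pooled ranks: 893→4.5, 1050→2, 893→4.5
Mean rank = (4.5 + 2 + 4.5) / 3 = 3.67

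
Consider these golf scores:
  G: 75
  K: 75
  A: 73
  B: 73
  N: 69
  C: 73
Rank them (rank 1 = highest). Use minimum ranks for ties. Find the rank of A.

3

Sorted (descending): 75, 75, 73, 73, 73, 69
The 2 values of 75 occupy positions 1–2 → each gets rank 1.
The 3 values of 73 occupy positions 3–5 → each gets rank 3.
A has value 73 → rank 3.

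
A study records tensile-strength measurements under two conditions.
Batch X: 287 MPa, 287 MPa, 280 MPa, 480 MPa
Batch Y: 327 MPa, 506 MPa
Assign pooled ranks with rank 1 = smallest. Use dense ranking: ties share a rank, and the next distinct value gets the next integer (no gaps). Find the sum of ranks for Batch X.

Sorted (ascending): 280, 287, 287, 327, 480, 506
The 2 values of 287 share dense rank 2.
Remaining distinct values take the next consecutive integers.
Batch X values → pooled ranks: 287→2, 287→2, 280→1, 480→4
Rank sum = 2 + 2 + 1 + 4 = 9

9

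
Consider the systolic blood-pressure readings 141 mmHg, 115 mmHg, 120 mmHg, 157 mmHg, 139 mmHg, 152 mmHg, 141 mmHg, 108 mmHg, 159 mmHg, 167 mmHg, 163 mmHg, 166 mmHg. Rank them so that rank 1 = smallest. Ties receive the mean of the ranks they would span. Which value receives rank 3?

Sorted (ascending): 108, 115, 120, 139, 141, 141, 152, 157, 159, 163, 166, 167
The 2 values of 141 occupy positions 5–6 → average rank (5+6)/2 = 5.5.
Rank 3 → value 120.

120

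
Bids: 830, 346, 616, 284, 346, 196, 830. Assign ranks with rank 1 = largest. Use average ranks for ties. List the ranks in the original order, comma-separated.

1.5, 4.5, 3, 6, 4.5, 7, 1.5

Sorted (descending): 830, 830, 616, 346, 346, 284, 196
The 2 values of 830 occupy positions 1–2 → average rank (1+2)/2 = 1.5.
The 2 values of 346 occupy positions 4–5 → average rank (4+5)/2 = 4.5.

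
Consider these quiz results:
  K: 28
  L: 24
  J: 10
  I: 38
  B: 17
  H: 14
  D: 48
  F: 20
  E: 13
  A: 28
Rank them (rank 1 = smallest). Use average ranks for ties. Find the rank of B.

4

Sorted (ascending): 10, 13, 14, 17, 20, 24, 28, 28, 38, 48
The 2 values of 28 occupy positions 7–8 → average rank (7+8)/2 = 7.5.
B has value 17 → rank 4.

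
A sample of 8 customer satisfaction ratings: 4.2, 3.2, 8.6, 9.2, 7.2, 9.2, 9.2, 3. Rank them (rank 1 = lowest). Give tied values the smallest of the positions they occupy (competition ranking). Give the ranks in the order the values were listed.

3, 2, 5, 6, 4, 6, 6, 1

Sorted (ascending): 3, 3.2, 4.2, 7.2, 8.6, 9.2, 9.2, 9.2
The 3 values of 9.2 occupy positions 6–8 → each gets rank 6.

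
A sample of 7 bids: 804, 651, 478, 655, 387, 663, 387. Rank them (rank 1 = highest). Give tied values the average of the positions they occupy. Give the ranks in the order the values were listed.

1, 4, 5, 3, 6.5, 2, 6.5

Sorted (descending): 804, 663, 655, 651, 478, 387, 387
The 2 values of 387 occupy positions 6–7 → average rank (6+7)/2 = 6.5.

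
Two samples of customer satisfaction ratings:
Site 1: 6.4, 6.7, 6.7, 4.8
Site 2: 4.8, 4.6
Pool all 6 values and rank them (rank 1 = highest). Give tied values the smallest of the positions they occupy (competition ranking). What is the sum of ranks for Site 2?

10

Sorted (descending): 6.7, 6.7, 6.4, 4.8, 4.8, 4.6
The 2 values of 6.7 occupy positions 1–2 → each gets rank 1.
The 2 values of 4.8 occupy positions 4–5 → each gets rank 4.
Site 2 values → pooled ranks: 4.8→4, 4.6→6
Rank sum = 4 + 6 = 10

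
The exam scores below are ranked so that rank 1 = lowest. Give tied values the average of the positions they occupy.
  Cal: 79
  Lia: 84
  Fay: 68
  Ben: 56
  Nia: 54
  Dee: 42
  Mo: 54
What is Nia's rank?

Sorted (ascending): 42, 54, 54, 56, 68, 79, 84
The 2 values of 54 occupy positions 2–3 → average rank (2+3)/2 = 2.5.
Nia has value 54 → rank 2.5.

2.5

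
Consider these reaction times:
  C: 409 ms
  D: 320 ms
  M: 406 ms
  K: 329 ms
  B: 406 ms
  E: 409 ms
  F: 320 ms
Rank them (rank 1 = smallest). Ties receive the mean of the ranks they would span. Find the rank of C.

6.5

Sorted (ascending): 320, 320, 329, 406, 406, 409, 409
The 2 values of 320 occupy positions 1–2 → average rank (1+2)/2 = 1.5.
The 2 values of 406 occupy positions 4–5 → average rank (4+5)/2 = 4.5.
The 2 values of 409 occupy positions 6–7 → average rank (6+7)/2 = 6.5.
C has value 409 ms → rank 6.5.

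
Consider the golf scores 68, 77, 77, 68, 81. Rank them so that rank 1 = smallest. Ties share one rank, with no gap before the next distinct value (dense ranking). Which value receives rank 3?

81

Sorted (ascending): 68, 68, 77, 77, 81
The 2 values of 68 share dense rank 1.
The 2 values of 77 share dense rank 2.
Remaining distinct values take the next consecutive integers.
Rank 3 → value 81.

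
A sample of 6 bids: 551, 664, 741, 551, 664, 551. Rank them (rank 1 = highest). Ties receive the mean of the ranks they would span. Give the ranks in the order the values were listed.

Sorted (descending): 741, 664, 664, 551, 551, 551
The 2 values of 664 occupy positions 2–3 → average rank (2+3)/2 = 2.5.
The 3 values of 551 occupy positions 4–6 → average rank 5.

5, 2.5, 1, 5, 2.5, 5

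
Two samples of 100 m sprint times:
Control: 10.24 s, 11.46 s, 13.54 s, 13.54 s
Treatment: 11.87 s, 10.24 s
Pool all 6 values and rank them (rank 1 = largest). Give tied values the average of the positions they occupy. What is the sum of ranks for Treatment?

8.5

Sorted (descending): 13.54, 13.54, 11.87, 11.46, 10.24, 10.24
The 2 values of 13.54 occupy positions 1–2 → average rank (1+2)/2 = 1.5.
The 2 values of 10.24 occupy positions 5–6 → average rank (5+6)/2 = 5.5.
Treatment values → pooled ranks: 11.87→3, 10.24→5.5
Rank sum = 3 + 5.5 = 8.5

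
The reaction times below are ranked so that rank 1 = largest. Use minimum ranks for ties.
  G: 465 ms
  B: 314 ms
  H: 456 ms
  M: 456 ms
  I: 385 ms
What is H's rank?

Sorted (descending): 465, 456, 456, 385, 314
The 2 values of 456 occupy positions 2–3 → each gets rank 2.
H has value 456 ms → rank 2.

2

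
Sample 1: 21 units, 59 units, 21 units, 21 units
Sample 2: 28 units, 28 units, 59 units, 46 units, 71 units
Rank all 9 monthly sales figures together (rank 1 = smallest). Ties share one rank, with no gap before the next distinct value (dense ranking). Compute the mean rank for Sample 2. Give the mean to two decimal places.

Sorted (ascending): 21, 21, 21, 28, 28, 46, 59, 59, 71
The 3 values of 21 share dense rank 1.
The 2 values of 28 share dense rank 2.
The 2 values of 59 share dense rank 4.
Remaining distinct values take the next consecutive integers.
Sample 2 values → pooled ranks: 28→2, 28→2, 59→4, 46→3, 71→5
Mean rank = (2 + 2 + 4 + 3 + 5) / 5 = 3.20

3.20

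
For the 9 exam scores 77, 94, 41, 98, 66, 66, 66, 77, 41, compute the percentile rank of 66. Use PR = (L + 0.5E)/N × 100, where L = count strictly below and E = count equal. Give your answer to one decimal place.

N = 9.
Strictly below 66: 2. Equal to 66: 3.
PR = (2 + 0.5·3)/9 × 100 = 38.9

38.9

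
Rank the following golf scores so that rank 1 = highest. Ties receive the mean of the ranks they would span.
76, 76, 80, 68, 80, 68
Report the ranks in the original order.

Sorted (descending): 80, 80, 76, 76, 68, 68
The 2 values of 80 occupy positions 1–2 → average rank (1+2)/2 = 1.5.
The 2 values of 76 occupy positions 3–4 → average rank (3+4)/2 = 3.5.
The 2 values of 68 occupy positions 5–6 → average rank (5+6)/2 = 5.5.

3.5, 3.5, 1.5, 5.5, 1.5, 5.5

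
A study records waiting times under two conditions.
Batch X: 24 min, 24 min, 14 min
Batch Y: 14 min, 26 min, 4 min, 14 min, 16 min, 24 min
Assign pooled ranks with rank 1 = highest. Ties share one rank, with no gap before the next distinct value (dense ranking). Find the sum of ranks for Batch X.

Sorted (descending): 26, 24, 24, 24, 16, 14, 14, 14, 4
The 3 values of 24 share dense rank 2.
The 3 values of 14 share dense rank 4.
Remaining distinct values take the next consecutive integers.
Batch X values → pooled ranks: 24→2, 24→2, 14→4
Rank sum = 2 + 2 + 4 = 8

8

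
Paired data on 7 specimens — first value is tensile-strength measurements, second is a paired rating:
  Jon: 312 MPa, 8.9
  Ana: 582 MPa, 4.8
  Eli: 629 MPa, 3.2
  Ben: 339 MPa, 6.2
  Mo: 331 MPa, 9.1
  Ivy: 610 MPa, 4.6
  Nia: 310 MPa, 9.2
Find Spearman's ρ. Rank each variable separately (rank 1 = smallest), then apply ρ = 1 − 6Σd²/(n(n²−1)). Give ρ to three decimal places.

Ranks of variable 1: 2, 5, 7, 4, 3, 6, 1
Ranks of variable 2: 5, 3, 1, 4, 6, 2, 7
d = r₁ − r₂: -3, 2, 6, 0, -3, 4, -6
d²: 9, 4, 36, 0, 9, 16, 36; Σd² = 110
ρ = 1 − 6·110/(7·48) = 1 − 660/336 = -0.964

-0.964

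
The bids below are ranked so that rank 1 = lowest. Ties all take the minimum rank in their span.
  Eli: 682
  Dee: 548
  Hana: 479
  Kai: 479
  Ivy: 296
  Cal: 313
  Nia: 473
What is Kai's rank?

4

Sorted (ascending): 296, 313, 473, 479, 479, 548, 682
The 2 values of 479 occupy positions 4–5 → each gets rank 4.
Kai has value 479 → rank 4.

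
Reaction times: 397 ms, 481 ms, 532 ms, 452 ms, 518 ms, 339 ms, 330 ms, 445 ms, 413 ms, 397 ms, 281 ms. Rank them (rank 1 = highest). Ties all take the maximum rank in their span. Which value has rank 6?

Sorted (descending): 532, 518, 481, 452, 445, 413, 397, 397, 339, 330, 281
The 2 values of 397 occupy positions 7–8 → each gets rank 8.
Rank 6 → value 413.

413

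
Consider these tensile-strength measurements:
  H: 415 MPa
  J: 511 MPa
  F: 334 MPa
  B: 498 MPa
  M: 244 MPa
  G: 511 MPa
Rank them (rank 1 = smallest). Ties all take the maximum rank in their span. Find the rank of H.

Sorted (ascending): 244, 334, 415, 498, 511, 511
The 2 values of 511 occupy positions 5–6 → each gets rank 6.
H has value 415 MPa → rank 3.

3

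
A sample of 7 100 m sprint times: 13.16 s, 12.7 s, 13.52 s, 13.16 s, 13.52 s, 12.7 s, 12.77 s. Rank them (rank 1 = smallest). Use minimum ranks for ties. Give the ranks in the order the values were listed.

Sorted (ascending): 12.7, 12.7, 12.77, 13.16, 13.16, 13.52, 13.52
The 2 values of 12.7 occupy positions 1–2 → each gets rank 1.
The 2 values of 13.16 occupy positions 4–5 → each gets rank 4.
The 2 values of 13.52 occupy positions 6–7 → each gets rank 6.

4, 1, 6, 4, 6, 1, 3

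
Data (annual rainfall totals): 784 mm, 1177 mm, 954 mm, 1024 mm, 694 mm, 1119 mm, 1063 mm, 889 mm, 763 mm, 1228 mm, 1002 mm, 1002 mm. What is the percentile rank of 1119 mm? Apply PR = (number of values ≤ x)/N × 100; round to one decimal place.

N = 12.
Strictly below 1119: 9. Equal to 1119: 1.
PR = 10/12 × 100 = 83.3

83.3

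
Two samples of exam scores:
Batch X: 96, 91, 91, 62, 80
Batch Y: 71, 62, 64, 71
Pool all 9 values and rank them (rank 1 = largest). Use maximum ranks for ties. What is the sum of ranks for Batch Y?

28

Sorted (descending): 96, 91, 91, 80, 71, 71, 64, 62, 62
The 2 values of 91 occupy positions 2–3 → each gets rank 3.
The 2 values of 71 occupy positions 5–6 → each gets rank 6.
The 2 values of 62 occupy positions 8–9 → each gets rank 9.
Batch Y values → pooled ranks: 71→6, 62→9, 64→7, 71→6
Rank sum = 6 + 9 + 7 + 6 = 28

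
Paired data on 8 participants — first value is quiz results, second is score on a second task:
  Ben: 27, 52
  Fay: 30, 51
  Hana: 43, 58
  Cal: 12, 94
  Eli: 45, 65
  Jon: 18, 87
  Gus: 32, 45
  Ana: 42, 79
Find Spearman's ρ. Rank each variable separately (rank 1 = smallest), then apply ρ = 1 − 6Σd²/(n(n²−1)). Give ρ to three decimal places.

-0.333

Ranks of variable 1: 3, 4, 7, 1, 8, 2, 5, 6
Ranks of variable 2: 3, 2, 4, 8, 5, 7, 1, 6
d = r₁ − r₂: 0, 2, 3, -7, 3, -5, 4, 0
d²: 0, 4, 9, 49, 9, 25, 16, 0; Σd² = 112
ρ = 1 − 6·112/(8·63) = 1 − 672/504 = -0.333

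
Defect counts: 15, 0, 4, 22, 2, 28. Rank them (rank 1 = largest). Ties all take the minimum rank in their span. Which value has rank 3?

15

Sorted (descending): 28, 22, 15, 4, 2, 0
No ties — each value takes its position as its rank.
Rank 3 → value 15.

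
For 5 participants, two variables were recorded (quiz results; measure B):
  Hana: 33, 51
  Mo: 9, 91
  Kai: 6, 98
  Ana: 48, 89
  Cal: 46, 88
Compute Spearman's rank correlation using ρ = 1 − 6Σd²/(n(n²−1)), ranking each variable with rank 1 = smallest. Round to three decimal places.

-0.600

Ranks of variable 1: 3, 2, 1, 5, 4
Ranks of variable 2: 1, 4, 5, 3, 2
d = r₁ − r₂: 2, -2, -4, 2, 2
d²: 4, 4, 16, 4, 4; Σd² = 32
ρ = 1 − 6·32/(5·24) = 1 − 192/120 = -0.600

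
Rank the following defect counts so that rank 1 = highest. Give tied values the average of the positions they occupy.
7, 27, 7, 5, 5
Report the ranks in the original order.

Sorted (descending): 27, 7, 7, 5, 5
The 2 values of 7 occupy positions 2–3 → average rank (2+3)/2 = 2.5.
The 2 values of 5 occupy positions 4–5 → average rank (4+5)/2 = 4.5.

2.5, 1, 2.5, 4.5, 4.5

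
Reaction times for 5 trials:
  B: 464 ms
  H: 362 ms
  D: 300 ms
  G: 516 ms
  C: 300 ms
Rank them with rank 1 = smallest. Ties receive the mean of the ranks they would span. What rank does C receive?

1.5

Sorted (ascending): 300, 300, 362, 464, 516
The 2 values of 300 occupy positions 1–2 → average rank (1+2)/2 = 1.5.
C has value 300 ms → rank 1.5.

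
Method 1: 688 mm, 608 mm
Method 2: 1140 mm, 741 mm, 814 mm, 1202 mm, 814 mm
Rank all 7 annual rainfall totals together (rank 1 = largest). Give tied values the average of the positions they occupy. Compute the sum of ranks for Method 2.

15

Sorted (descending): 1202, 1140, 814, 814, 741, 688, 608
The 2 values of 814 occupy positions 3–4 → average rank (3+4)/2 = 3.5.
Method 2 values → pooled ranks: 1140→2, 741→5, 814→3.5, 1202→1, 814→3.5
Rank sum = 2 + 5 + 3.5 + 1 + 3.5 = 15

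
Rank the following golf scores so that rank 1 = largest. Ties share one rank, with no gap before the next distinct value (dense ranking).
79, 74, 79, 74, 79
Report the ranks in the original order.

Sorted (descending): 79, 79, 79, 74, 74
The 3 values of 79 share dense rank 1.
The 2 values of 74 share dense rank 2.

1, 2, 1, 2, 1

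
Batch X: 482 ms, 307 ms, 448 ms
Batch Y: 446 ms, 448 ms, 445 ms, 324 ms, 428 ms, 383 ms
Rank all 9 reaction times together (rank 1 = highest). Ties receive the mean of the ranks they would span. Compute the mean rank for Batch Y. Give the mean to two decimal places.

5.42

Sorted (descending): 482, 448, 448, 446, 445, 428, 383, 324, 307
The 2 values of 448 occupy positions 2–3 → average rank (2+3)/2 = 2.5.
Batch Y values → pooled ranks: 446→4, 448→2.5, 445→5, 324→8, 428→6, 383→7
Mean rank = (4 + 2.5 + 5 + 8 + 6 + 7) / 6 = 5.42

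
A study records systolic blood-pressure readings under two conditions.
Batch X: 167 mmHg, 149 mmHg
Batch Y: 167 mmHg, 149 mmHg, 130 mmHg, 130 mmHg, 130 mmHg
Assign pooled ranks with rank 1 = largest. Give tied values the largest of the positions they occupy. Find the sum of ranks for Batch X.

6

Sorted (descending): 167, 167, 149, 149, 130, 130, 130
The 2 values of 167 occupy positions 1–2 → each gets rank 2.
The 2 values of 149 occupy positions 3–4 → each gets rank 4.
The 3 values of 130 occupy positions 5–7 → each gets rank 7.
Batch X values → pooled ranks: 167→2, 149→4
Rank sum = 2 + 4 = 6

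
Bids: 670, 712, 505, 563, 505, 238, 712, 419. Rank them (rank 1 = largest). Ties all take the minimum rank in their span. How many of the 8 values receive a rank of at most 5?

Sorted (descending): 712, 712, 670, 563, 505, 505, 419, 238
The 2 values of 712 occupy positions 1–2 → each gets rank 1.
The 2 values of 505 occupy positions 5–6 → each gets rank 5.
Ranks ≤ 5: {1, 1, 3, 4, 5, 5} → 6 values.

6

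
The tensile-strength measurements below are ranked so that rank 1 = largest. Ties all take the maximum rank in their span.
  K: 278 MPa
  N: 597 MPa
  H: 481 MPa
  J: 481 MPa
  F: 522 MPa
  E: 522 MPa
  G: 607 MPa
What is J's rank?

6

Sorted (descending): 607, 597, 522, 522, 481, 481, 278
The 2 values of 522 occupy positions 3–4 → each gets rank 4.
The 2 values of 481 occupy positions 5–6 → each gets rank 6.
J has value 481 MPa → rank 6.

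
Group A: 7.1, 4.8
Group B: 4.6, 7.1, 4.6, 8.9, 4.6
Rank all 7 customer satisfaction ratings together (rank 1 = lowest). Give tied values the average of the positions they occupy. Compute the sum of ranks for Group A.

Sorted (ascending): 4.6, 4.6, 4.6, 4.8, 7.1, 7.1, 8.9
The 3 values of 4.6 occupy positions 1–3 → average rank 2.
The 2 values of 7.1 occupy positions 5–6 → average rank (5+6)/2 = 5.5.
Group A values → pooled ranks: 7.1→5.5, 4.8→4
Rank sum = 5.5 + 4 = 9.5

9.5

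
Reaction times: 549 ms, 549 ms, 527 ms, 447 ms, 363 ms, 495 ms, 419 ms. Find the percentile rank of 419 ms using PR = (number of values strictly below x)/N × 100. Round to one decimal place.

14.3

N = 7.
Strictly below 419: 1. Equal to 419: 1.
PR = 1/7 × 100 = 14.3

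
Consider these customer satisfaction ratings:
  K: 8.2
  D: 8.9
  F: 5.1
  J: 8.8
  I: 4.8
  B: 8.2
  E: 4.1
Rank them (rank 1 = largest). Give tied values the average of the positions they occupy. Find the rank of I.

Sorted (descending): 8.9, 8.8, 8.2, 8.2, 5.1, 4.8, 4.1
The 2 values of 8.2 occupy positions 3–4 → average rank (3+4)/2 = 3.5.
I has value 4.8 → rank 6.

6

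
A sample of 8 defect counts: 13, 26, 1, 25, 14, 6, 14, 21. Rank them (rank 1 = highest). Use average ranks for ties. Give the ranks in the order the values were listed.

6, 1, 8, 2, 4.5, 7, 4.5, 3

Sorted (descending): 26, 25, 21, 14, 14, 13, 6, 1
The 2 values of 14 occupy positions 4–5 → average rank (4+5)/2 = 4.5.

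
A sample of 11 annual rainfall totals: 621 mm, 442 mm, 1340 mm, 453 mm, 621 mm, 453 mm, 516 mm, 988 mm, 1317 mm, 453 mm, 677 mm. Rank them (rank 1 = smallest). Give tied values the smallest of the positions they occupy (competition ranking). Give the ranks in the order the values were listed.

6, 1, 11, 2, 6, 2, 5, 9, 10, 2, 8

Sorted (ascending): 442, 453, 453, 453, 516, 621, 621, 677, 988, 1317, 1340
The 3 values of 453 occupy positions 2–4 → each gets rank 2.
The 2 values of 621 occupy positions 6–7 → each gets rank 6.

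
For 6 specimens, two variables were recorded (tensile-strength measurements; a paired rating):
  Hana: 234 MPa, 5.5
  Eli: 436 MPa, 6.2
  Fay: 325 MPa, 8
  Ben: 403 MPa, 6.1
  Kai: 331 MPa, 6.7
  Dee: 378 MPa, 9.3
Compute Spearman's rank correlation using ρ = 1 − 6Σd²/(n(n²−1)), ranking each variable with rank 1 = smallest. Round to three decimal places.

0.086

Ranks of variable 1: 1, 6, 2, 5, 3, 4
Ranks of variable 2: 1, 3, 5, 2, 4, 6
d = r₁ − r₂: 0, 3, -3, 3, -1, -2
d²: 0, 9, 9, 9, 1, 4; Σd² = 32
ρ = 1 − 6·32/(6·35) = 1 − 192/210 = 0.086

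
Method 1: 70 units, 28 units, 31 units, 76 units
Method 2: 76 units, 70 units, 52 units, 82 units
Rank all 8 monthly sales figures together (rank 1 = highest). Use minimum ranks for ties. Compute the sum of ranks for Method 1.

Sorted (descending): 82, 76, 76, 70, 70, 52, 31, 28
The 2 values of 76 occupy positions 2–3 → each gets rank 2.
The 2 values of 70 occupy positions 4–5 → each gets rank 4.
Method 1 values → pooled ranks: 70→4, 28→8, 31→7, 76→2
Rank sum = 4 + 8 + 7 + 2 = 21

21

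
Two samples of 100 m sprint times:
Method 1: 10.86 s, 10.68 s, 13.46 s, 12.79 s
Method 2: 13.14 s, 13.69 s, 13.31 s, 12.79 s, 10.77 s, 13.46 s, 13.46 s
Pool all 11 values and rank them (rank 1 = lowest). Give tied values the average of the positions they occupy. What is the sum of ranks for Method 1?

17.5

Sorted (ascending): 10.68, 10.77, 10.86, 12.79, 12.79, 13.14, 13.31, 13.46, 13.46, 13.46, 13.69
The 2 values of 12.79 occupy positions 4–5 → average rank (4+5)/2 = 4.5.
The 3 values of 13.46 occupy positions 8–10 → average rank 9.
Method 1 values → pooled ranks: 10.86→3, 10.68→1, 13.46→9, 12.79→4.5
Rank sum = 3 + 1 + 9 + 4.5 = 17.5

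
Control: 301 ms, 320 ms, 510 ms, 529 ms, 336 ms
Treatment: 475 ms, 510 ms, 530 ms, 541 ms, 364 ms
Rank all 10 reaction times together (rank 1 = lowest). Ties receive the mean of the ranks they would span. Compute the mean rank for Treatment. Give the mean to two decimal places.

Sorted (ascending): 301, 320, 336, 364, 475, 510, 510, 529, 530, 541
The 2 values of 510 occupy positions 6–7 → average rank (6+7)/2 = 6.5.
Treatment values → pooled ranks: 475→5, 510→6.5, 530→9, 541→10, 364→4
Mean rank = (5 + 6.5 + 9 + 10 + 4) / 5 = 6.90

6.90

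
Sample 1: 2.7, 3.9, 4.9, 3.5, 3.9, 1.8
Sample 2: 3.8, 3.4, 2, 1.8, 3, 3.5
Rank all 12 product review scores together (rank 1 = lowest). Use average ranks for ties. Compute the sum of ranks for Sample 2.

32

Sorted (ascending): 1.8, 1.8, 2, 2.7, 3, 3.4, 3.5, 3.5, 3.8, 3.9, 3.9, 4.9
The 2 values of 1.8 occupy positions 1–2 → average rank (1+2)/2 = 1.5.
The 2 values of 3.5 occupy positions 7–8 → average rank (7+8)/2 = 7.5.
The 2 values of 3.9 occupy positions 10–11 → average rank (10+11)/2 = 10.5.
Sample 2 values → pooled ranks: 3.8→9, 3.4→6, 2→3, 1.8→1.5, 3→5, 3.5→7.5
Rank sum = 9 + 6 + 3 + 1.5 + 5 + 7.5 = 32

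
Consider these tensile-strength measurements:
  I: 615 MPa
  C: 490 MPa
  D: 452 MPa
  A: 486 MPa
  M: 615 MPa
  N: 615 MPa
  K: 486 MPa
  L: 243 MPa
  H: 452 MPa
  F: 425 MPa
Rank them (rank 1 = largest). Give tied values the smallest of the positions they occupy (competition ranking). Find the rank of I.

Sorted (descending): 615, 615, 615, 490, 486, 486, 452, 452, 425, 243
The 3 values of 615 occupy positions 1–3 → each gets rank 1.
The 2 values of 486 occupy positions 5–6 → each gets rank 5.
The 2 values of 452 occupy positions 7–8 → each gets rank 7.
I has value 615 MPa → rank 1.

1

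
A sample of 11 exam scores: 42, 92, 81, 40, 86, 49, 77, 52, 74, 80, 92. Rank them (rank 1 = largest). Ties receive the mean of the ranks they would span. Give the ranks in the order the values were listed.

10, 1.5, 4, 11, 3, 9, 6, 8, 7, 5, 1.5

Sorted (descending): 92, 92, 86, 81, 80, 77, 74, 52, 49, 42, 40
The 2 values of 92 occupy positions 1–2 → average rank (1+2)/2 = 1.5.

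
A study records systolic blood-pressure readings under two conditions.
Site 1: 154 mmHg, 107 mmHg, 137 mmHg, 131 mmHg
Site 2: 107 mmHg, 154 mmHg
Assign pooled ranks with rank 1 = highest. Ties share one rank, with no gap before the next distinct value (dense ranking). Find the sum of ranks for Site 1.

10

Sorted (descending): 154, 154, 137, 131, 107, 107
The 2 values of 154 share dense rank 1.
The 2 values of 107 share dense rank 4.
Remaining distinct values take the next consecutive integers.
Site 1 values → pooled ranks: 154→1, 107→4, 137→2, 131→3
Rank sum = 1 + 4 + 2 + 3 = 10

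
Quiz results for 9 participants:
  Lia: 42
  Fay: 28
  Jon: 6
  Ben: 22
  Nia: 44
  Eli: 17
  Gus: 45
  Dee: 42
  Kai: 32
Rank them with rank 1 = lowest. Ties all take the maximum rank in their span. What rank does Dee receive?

7

Sorted (ascending): 6, 17, 22, 28, 32, 42, 42, 44, 45
The 2 values of 42 occupy positions 6–7 → each gets rank 7.
Dee has value 42 → rank 7.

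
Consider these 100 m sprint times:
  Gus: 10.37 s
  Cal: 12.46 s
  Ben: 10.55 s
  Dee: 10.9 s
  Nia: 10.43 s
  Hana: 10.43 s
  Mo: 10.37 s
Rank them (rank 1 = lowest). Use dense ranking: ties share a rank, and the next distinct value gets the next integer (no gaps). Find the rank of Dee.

Sorted (ascending): 10.37, 10.37, 10.43, 10.43, 10.55, 10.9, 12.46
The 2 values of 10.37 share dense rank 1.
The 2 values of 10.43 share dense rank 2.
Remaining distinct values take the next consecutive integers.
Dee has value 10.9 s → rank 4.

4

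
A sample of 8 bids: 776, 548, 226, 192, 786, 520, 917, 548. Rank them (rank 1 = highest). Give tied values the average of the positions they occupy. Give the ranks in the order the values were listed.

3, 4.5, 7, 8, 2, 6, 1, 4.5

Sorted (descending): 917, 786, 776, 548, 548, 520, 226, 192
The 2 values of 548 occupy positions 4–5 → average rank (4+5)/2 = 4.5.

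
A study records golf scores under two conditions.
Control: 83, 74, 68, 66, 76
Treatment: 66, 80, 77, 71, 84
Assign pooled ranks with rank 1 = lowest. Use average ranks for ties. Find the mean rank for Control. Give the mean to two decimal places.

4.90

Sorted (ascending): 66, 66, 68, 71, 74, 76, 77, 80, 83, 84
The 2 values of 66 occupy positions 1–2 → average rank (1+2)/2 = 1.5.
Control values → pooled ranks: 83→9, 74→5, 68→3, 66→1.5, 76→6
Mean rank = (9 + 5 + 3 + 1.5 + 6) / 5 = 4.90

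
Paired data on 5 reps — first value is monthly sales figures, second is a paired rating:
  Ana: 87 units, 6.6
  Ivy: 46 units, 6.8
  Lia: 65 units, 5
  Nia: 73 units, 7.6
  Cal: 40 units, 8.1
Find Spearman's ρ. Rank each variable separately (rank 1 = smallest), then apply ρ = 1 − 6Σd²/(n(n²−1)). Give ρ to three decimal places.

Ranks of variable 1: 5, 2, 3, 4, 1
Ranks of variable 2: 2, 3, 1, 4, 5
d = r₁ − r₂: 3, -1, 2, 0, -4
d²: 9, 1, 4, 0, 16; Σd² = 30
ρ = 1 − 6·30/(5·24) = 1 − 180/120 = -0.500

-0.500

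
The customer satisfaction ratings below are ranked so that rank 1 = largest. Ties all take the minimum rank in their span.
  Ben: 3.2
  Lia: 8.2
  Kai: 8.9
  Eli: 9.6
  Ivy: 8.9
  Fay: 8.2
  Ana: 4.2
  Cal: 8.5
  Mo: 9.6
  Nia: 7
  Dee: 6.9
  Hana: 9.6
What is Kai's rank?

4

Sorted (descending): 9.6, 9.6, 9.6, 8.9, 8.9, 8.5, 8.2, 8.2, 7, 6.9, 4.2, 3.2
The 3 values of 9.6 occupy positions 1–3 → each gets rank 1.
The 2 values of 8.9 occupy positions 4–5 → each gets rank 4.
The 2 values of 8.2 occupy positions 7–8 → each gets rank 7.
Kai has value 8.9 → rank 4.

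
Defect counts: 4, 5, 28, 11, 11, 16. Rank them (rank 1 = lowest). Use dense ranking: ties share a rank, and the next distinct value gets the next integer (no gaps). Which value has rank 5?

28

Sorted (ascending): 4, 5, 11, 11, 16, 28
The 2 values of 11 share dense rank 3.
Remaining distinct values take the next consecutive integers.
Rank 5 → value 28.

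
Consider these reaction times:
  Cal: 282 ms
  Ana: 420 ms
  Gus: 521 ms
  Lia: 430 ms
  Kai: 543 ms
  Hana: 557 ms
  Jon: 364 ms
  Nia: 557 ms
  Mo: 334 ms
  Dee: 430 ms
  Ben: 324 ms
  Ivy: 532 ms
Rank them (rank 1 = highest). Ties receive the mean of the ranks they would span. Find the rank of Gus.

Sorted (descending): 557, 557, 543, 532, 521, 430, 430, 420, 364, 334, 324, 282
The 2 values of 557 occupy positions 1–2 → average rank (1+2)/2 = 1.5.
The 2 values of 430 occupy positions 6–7 → average rank (6+7)/2 = 6.5.
Gus has value 521 ms → rank 5.

5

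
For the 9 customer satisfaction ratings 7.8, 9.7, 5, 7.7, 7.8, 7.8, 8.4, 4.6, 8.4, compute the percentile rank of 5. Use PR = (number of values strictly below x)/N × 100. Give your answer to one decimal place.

N = 9.
Strictly below 5: 1. Equal to 5: 1.
PR = 1/9 × 100 = 11.1

11.1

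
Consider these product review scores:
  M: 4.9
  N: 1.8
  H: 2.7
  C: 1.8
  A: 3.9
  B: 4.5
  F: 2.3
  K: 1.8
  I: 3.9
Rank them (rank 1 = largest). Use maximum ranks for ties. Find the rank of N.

9

Sorted (descending): 4.9, 4.5, 3.9, 3.9, 2.7, 2.3, 1.8, 1.8, 1.8
The 2 values of 3.9 occupy positions 3–4 → each gets rank 4.
The 3 values of 1.8 occupy positions 7–9 → each gets rank 9.
N has value 1.8 → rank 9.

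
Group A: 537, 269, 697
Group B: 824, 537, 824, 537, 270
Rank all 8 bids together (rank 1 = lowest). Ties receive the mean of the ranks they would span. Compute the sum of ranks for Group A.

Sorted (ascending): 269, 270, 537, 537, 537, 697, 824, 824
The 3 values of 537 occupy positions 3–5 → average rank 4.
The 2 values of 824 occupy positions 7–8 → average rank (7+8)/2 = 7.5.
Group A values → pooled ranks: 537→4, 269→1, 697→6
Rank sum = 4 + 1 + 6 = 11

11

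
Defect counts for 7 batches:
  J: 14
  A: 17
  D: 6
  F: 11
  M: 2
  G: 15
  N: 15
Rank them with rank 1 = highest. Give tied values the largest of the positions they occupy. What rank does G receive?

Sorted (descending): 17, 15, 15, 14, 11, 6, 2
The 2 values of 15 occupy positions 2–3 → each gets rank 3.
G has value 15 → rank 3.

3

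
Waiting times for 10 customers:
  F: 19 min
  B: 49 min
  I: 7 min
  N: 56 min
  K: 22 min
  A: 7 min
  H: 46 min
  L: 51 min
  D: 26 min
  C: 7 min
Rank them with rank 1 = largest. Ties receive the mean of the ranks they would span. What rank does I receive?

9

Sorted (descending): 56, 51, 49, 46, 26, 22, 19, 7, 7, 7
The 3 values of 7 occupy positions 8–10 → average rank 9.
I has value 7 min → rank 9.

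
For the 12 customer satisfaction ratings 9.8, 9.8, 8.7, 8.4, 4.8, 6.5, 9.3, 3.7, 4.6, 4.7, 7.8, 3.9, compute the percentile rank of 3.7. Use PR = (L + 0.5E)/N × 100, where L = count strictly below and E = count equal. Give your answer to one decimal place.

N = 12.
Strictly below 3.7: 0. Equal to 3.7: 1.
PR = (0 + 0.5·1)/12 × 100 = 4.2

4.2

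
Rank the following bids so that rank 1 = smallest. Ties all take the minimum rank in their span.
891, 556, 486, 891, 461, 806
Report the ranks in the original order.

Sorted (ascending): 461, 486, 556, 806, 891, 891
The 2 values of 891 occupy positions 5–6 → each gets rank 5.

5, 3, 2, 5, 1, 4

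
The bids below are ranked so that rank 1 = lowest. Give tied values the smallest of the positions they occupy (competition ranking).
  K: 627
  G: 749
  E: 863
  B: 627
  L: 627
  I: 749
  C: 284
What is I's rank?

Sorted (ascending): 284, 627, 627, 627, 749, 749, 863
The 3 values of 627 occupy positions 2–4 → each gets rank 2.
The 2 values of 749 occupy positions 5–6 → each gets rank 5.
I has value 749 → rank 5.

5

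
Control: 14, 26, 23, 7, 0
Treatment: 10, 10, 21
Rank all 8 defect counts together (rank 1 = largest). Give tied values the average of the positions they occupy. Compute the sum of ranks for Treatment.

14

Sorted (descending): 26, 23, 21, 14, 10, 10, 7, 0
The 2 values of 10 occupy positions 5–6 → average rank (5+6)/2 = 5.5.
Treatment values → pooled ranks: 10→5.5, 10→5.5, 21→3
Rank sum = 5.5 + 5.5 + 3 = 14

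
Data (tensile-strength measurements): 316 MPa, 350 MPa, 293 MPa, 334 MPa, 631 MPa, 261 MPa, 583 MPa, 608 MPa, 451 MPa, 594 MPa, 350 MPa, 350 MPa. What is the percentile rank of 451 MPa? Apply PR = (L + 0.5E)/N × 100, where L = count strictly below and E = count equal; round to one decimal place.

N = 12.
Strictly below 451: 7. Equal to 451: 1.
PR = (7 + 0.5·1)/12 × 100 = 62.5

62.5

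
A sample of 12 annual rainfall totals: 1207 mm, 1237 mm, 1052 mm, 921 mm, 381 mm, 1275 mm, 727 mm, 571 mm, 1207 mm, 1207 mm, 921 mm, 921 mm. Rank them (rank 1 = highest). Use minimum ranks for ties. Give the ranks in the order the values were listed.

3, 2, 6, 7, 12, 1, 10, 11, 3, 3, 7, 7

Sorted (descending): 1275, 1237, 1207, 1207, 1207, 1052, 921, 921, 921, 727, 571, 381
The 3 values of 1207 occupy positions 3–5 → each gets rank 3.
The 3 values of 921 occupy positions 7–9 → each gets rank 7.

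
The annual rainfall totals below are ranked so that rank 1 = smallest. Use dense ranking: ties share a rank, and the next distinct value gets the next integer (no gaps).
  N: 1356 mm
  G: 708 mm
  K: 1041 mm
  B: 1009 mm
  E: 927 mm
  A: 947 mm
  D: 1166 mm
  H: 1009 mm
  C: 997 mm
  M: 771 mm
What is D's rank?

Sorted (ascending): 708, 771, 927, 947, 997, 1009, 1009, 1041, 1166, 1356
The 2 values of 1009 share dense rank 6.
Remaining distinct values take the next consecutive integers.
D has value 1166 mm → rank 8.

8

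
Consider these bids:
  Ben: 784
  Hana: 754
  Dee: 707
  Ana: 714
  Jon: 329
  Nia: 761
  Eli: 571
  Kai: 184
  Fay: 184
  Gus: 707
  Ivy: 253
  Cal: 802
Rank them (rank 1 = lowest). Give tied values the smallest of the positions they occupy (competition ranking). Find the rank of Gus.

Sorted (ascending): 184, 184, 253, 329, 571, 707, 707, 714, 754, 761, 784, 802
The 2 values of 184 occupy positions 1–2 → each gets rank 1.
The 2 values of 707 occupy positions 6–7 → each gets rank 6.
Gus has value 707 → rank 6.

6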